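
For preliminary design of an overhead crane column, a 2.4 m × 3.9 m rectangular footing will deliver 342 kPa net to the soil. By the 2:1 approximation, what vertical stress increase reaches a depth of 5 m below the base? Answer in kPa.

Δσ_z ≈ 48.6 kPa

By the 2:1 method the load spreads at 1 horizontal : 2 vertical, so at depth z the loaded area has grown by z in each plan dimension:
Δσ = qBL/((B+z)(L+z)) = 342×2.4×3.9/((2.4+5)(3.9+5)) = 48.605 kPa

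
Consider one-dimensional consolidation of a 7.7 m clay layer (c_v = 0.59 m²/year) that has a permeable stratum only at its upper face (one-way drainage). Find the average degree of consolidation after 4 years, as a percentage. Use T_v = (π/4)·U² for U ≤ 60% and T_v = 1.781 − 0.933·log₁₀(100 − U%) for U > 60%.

U ≈ 22.5 %

Drainage path length: H_d = H = 7.7 m (single drainage).
T_v = c_v·t/H_d² = 0.59×4/7.7² = 0.039804.
T_v = 0.039804 corresponds to the U ≤ 60% branch:
U = √(4T_v/π) = 0.2251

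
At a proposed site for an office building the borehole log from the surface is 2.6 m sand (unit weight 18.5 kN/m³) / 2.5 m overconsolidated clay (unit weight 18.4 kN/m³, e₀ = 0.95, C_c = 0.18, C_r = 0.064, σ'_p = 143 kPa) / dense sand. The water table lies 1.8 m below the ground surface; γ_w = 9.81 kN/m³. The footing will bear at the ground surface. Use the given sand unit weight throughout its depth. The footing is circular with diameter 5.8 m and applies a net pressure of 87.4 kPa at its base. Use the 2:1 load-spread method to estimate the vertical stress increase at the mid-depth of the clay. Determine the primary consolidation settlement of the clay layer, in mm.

Mid-depth of clay below the ground surface: z = 2.6 + 2.5/2 = 3.85 m.
Total vertical stress at mid-clay: σ_v = 18.5×2.6 + 18.4×1.25 = 71.1 kPa.
Pore pressure: u = 9.81×(3.85 − 1.8) = 20.11 kPa.
Initial effective stress: σ'_0 = σ_v − u = 71.1 − 20.11 = 50.99 kPa.
Stress increase at mid-clay by the 2:1 spreading method:
Δσ ≈ qD²/(D+z)² = 87.4×5.8²/(5.8+3.85)² = 31.573 kPa
Final effective stress: σ'_f = 50.99 + 31.573 = 82.563 kPa.
σ'_f = 82.563 ≤ σ'_p = 143 kPa, so the clay remains overconsolidated and only the recompression index applies:
S_c = C_r·H/(1+e₀)·log₁₀(σ'_f/σ'_0) = 0.064×2.5/1.95×log₁₀(82.563/50.99)
    = 0.082054 × 0.2093 = 0.01717 m

S_c ≈ 17.2 mm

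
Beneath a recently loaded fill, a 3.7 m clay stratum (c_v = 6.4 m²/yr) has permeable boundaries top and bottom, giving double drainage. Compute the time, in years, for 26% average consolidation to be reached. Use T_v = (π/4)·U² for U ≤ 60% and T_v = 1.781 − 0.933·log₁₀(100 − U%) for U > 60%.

t ≈ 0.0284 years

Drainage path length: H_d = H/2 = 1.85 m (double drainage).
U ≤ 60%: T_v = (π/4)·U² = (π/4)×0.26² = 0.053093.
t = T_v·H_d²/c_v = 0.053093×1.85²/6.4 = 0.02839 years.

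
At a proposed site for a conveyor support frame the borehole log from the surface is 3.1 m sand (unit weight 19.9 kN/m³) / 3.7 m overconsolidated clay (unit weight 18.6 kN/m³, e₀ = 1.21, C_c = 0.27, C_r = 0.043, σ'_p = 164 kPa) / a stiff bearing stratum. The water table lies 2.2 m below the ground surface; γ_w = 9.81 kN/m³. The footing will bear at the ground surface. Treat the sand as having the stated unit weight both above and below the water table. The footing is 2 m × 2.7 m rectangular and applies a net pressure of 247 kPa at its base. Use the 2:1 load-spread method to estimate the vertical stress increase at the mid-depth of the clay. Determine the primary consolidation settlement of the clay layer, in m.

Mid-depth of clay below the ground surface: z = 3.1 + 3.7/2 = 4.95 m.
Total vertical stress at mid-clay: σ_v = 19.9×3.1 + 18.6×1.85 = 96.1 kPa.
Pore pressure: u = 9.81×(4.95 − 2.2) = 26.978 kPa.
Initial effective stress: σ'_0 = σ_v − u = 96.1 − 26.978 = 69.122 kPa.
Stress increase at mid-clay by the 2:1 spreading method:
Δσ = qBL/((B+z)(L+z)) = 247×2×2.7/((2+4.95)(2.7+4.95)) = 25.087 kPa
Final effective stress: σ'_f = 69.122 + 25.087 = 94.209 kPa.
σ'_f = 94.209 ≤ σ'_p = 164 kPa, so the clay remains overconsolidated and only the recompression index applies:
S_c = C_r·H/(1+e₀)·log₁₀(σ'_f/σ'_0) = 0.043×3.7/2.21×log₁₀(94.209/69.122)
    = 0.071991 × 0.13448 = 0.009681 m

S_c ≈ 0.00968 m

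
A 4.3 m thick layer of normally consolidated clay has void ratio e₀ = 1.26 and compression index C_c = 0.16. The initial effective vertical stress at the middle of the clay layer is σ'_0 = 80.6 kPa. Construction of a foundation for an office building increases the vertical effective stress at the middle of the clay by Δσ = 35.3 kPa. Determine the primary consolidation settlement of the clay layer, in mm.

Final effective stress: σ'_f = σ'_0 + Δσ = 80.6 + 35.3 = 115.9 kPa.
Normally consolidated clay, so the full stress increment lies on the virgin compression line:
S_c = C_c·H/(1+e₀)·log₁₀(σ'_f/σ'_0) = 0.16×4.3/(1+1.26)×log₁₀(115.9/80.6)
    = 0.30442 × 0.15775 = 0.04802 m

S_c ≈ 48 mm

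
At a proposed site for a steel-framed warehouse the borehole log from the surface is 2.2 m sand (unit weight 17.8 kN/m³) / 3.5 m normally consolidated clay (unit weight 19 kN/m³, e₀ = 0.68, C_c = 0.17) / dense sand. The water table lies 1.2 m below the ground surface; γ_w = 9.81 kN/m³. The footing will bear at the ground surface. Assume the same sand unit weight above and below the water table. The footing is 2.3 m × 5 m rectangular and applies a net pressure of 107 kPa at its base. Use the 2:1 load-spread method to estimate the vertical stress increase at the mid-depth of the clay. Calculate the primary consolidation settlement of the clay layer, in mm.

S_c ≈ 60.7 mm

Mid-depth of clay below the ground surface: z = 2.2 + 3.5/2 = 3.95 m.
Total vertical stress at mid-clay: σ_v = 17.8×2.2 + 19×1.75 = 72.41 kPa.
Pore pressure: u = 9.81×(3.95 − 1.2) = 26.978 kPa.
Initial effective stress: σ'_0 = σ_v − u = 72.41 − 26.978 = 45.432 kPa.
Stress increase at mid-clay by the 2:1 spreading method:
Δσ = qBL/((B+z)(L+z)) = 107×2.3×5/((2.3+3.95)(5+3.95)) = 21.998 kPa
Final effective stress: σ'_f = σ'_0 + Δσ = 45.432 + 21.998 = 67.43 kPa.
Normally consolidated clay, so the full stress increment lies on the virgin compression line:
S_c = C_c·H/(1+e₀)·log₁₀(σ'_f/σ'_0) = 0.17×3.5/(1+0.68)×log₁₀(67.43/45.432)
    = 0.35417 × 0.17149 = 0.06074 m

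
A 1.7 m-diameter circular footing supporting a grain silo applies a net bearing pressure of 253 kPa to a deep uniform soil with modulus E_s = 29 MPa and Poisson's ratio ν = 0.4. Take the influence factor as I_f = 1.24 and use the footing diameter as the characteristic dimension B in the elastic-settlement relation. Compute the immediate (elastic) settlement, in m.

Immediate (elastic) settlement: S_e = q·B·(1−ν²)/E_s · I_f.
E_s = 29 MPa = 29000 kPa.
S_e = 253 × 1.7 × (1 − 0.4²) / 29000 × 1.24
    = 253 × 1.7 × 0.84 / 29000 × 1.24
    = 0.01545 m

S_e ≈ 0.0154 m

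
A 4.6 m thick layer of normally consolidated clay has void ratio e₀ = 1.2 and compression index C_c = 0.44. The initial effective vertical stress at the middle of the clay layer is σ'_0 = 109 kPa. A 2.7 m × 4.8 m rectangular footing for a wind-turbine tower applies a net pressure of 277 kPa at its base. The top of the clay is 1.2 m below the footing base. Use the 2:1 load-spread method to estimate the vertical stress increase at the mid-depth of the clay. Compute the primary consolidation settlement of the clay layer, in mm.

Mid-depth of clay below the footing base: z = 1.2 + 4.6/2 = 3.5 m.
Stress increase at mid-clay by the 2:1 spreading method:
Δσ = qBL/((B+z)(L+z)) = 277×2.7×4.8/((2.7+3.5)(4.8+3.5)) = 69.761 kPa
Final effective stress: σ'_f = σ'_0 + Δσ = 109 + 69.761 = 178.76 kPa.
Normally consolidated clay, so the full stress increment lies on the virgin compression line:
S_c = C_c·H/(1+e₀)·log₁₀(σ'_f/σ'_0) = 0.44×4.6/(1+1.2)×log₁₀(178.76/109)
    = 0.92 × 0.21484 = 0.1977 m

S_c ≈ 198 mm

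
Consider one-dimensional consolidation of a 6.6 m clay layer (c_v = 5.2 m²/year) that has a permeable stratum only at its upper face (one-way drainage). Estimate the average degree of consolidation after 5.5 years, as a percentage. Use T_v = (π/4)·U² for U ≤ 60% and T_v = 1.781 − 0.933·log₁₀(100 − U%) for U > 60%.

Drainage path length: H_d = H = 6.6 m (single drainage).
T_v = c_v·t/H_d² = 5.2×5.5/6.6² = 0.65657.
T_v = 0.65657 corresponds to the U > 60% branch:
U = 1 − 10^((1.781 − T_v)/0.933)/100 = 0.8396

U ≈ 84 %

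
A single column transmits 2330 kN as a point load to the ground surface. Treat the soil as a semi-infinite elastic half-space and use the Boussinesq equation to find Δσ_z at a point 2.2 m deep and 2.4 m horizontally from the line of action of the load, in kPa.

Δσ_z ≈ 32.4 kPa

Boussinesq vertical stress below a point load on an elastic half-space:
Δσ_z = 3P/(2πz²) · [1 + (r/z)²]^(−5/2)
r/z = 2.4/2.2 = 1.0909; [1+(r/z)²]^(−5/2) = 0.14088.
Δσ_z = 3×2330/(2π×2.2²) × 0.14088 = 229.85 × 0.14088 = 32.38 kPa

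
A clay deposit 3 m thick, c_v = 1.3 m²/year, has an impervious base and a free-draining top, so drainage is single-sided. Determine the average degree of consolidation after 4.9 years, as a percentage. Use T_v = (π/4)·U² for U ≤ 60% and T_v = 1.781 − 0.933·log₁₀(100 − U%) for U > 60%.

U ≈ 85.9 %

Drainage path length: H_d = H = 3 m (single drainage).
T_v = c_v·t/H_d² = 1.3×4.9/3² = 0.70778.
T_v = 0.70778 corresponds to the U > 60% branch:
U = 1 − 10^((1.781 − T_v)/0.933)/100 = 0.8587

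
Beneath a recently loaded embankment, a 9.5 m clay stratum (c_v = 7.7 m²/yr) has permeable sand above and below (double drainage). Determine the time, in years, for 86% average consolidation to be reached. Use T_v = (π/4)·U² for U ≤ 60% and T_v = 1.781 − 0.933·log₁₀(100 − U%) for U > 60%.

Drainage path length: H_d = H/2 = 4.75 m (double drainage).
U > 60%: T_v = 1.781 − 0.933·log₁₀(100 − 86) = 0.71166.
t = T_v·H_d²/c_v = 0.71166×4.75²/7.7 = 2.085 years.

t ≈ 2.09 years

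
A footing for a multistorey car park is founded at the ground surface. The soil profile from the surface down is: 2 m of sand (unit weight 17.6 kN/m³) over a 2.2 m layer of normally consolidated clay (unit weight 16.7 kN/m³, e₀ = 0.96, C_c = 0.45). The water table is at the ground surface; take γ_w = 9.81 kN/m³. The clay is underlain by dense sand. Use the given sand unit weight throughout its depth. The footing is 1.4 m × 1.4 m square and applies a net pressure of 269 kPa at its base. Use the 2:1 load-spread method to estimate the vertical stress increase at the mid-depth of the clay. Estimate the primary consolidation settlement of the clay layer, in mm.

Mid-depth of clay below the ground surface: z = 2 + 2.2/2 = 3.1 m.
Total vertical stress at mid-clay: σ_v = 17.6×2 + 16.7×1.1 = 53.57 kPa.
Pore pressure: u = 9.81×(3.1 − 0) = 30.411 kPa.
Initial effective stress: σ'_0 = σ_v − u = 53.57 − 30.411 = 23.159 kPa.
Stress increase at mid-clay by the 2:1 spreading method:
Δσ = qBL/((B+z)(L+z)) = 269×1.4×1.4/((1.4+3.1)(1.4+3.1)) = 26.037 kPa
Final effective stress: σ'_f = σ'_0 + Δσ = 23.159 + 26.037 = 49.196 kPa.
Normally consolidated clay, so the full stress increment lies on the virgin compression line:
S_c = C_c·H/(1+e₀)·log₁₀(σ'_f/σ'_0) = 0.45×2.2/(1+0.96)×log₁₀(49.196/23.159)
    = 0.5051 × 0.32721 = 0.1653 m

S_c ≈ 165 mm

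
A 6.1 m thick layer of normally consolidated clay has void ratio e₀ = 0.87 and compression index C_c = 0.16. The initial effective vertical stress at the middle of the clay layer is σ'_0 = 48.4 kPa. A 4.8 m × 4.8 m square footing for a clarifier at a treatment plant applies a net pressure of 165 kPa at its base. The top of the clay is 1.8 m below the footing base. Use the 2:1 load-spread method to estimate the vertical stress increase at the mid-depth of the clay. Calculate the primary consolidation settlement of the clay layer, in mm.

Mid-depth of clay below the footing base: z = 1.8 + 6.1/2 = 4.85 m.
Stress increase at mid-clay by the 2:1 spreading method:
Δσ = qBL/((B+z)(L+z)) = 165×4.8×4.8/((4.8+4.85)(4.8+4.85)) = 40.824 kPa
Final effective stress: σ'_f = σ'_0 + Δσ = 48.4 + 40.824 = 89.224 kPa.
Normally consolidated clay, so the full stress increment lies on the virgin compression line:
S_c = C_c·H/(1+e₀)·log₁₀(σ'_f/σ'_0) = 0.16×6.1/(1+0.87)×log₁₀(89.224/48.4)
    = 0.52193 × 0.26564 = 0.1386 m

S_c ≈ 139 mm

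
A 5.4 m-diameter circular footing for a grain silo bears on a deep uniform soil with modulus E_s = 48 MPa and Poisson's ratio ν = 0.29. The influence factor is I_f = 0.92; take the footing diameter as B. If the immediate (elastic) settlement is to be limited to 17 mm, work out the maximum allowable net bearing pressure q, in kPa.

q ≈ 179 kPa

E_s = 48 MPa = 48000 kPa.
S_e = q·B·(1−ν²)/E_s · I_f  ⇒  q = S_e·E_s / (B·(1−ν²)·I_f).
q = 0.017 × 48000 / (5.4 × 0.9159 × 0.92) = 179.3 kPa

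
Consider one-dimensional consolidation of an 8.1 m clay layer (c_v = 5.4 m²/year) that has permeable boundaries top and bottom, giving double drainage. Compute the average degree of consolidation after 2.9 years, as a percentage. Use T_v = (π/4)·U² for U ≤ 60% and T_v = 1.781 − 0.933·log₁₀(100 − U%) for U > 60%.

U ≈ 92.3 %

Drainage path length: H_d = H/2 = 4.05 m (double drainage).
T_v = c_v·t/H_d² = 5.4×2.9/4.05² = 0.95473.
T_v = 0.95473 corresponds to the U > 60% branch:
U = 1 − 10^((1.781 − T_v)/0.933)/100 = 0.9232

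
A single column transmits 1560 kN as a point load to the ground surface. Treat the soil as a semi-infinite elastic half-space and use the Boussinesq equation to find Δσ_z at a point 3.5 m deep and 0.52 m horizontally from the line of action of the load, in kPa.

Boussinesq vertical stress below a point load on an elastic half-space:
Δσ_z = 3P/(2πz²) · [1 + (r/z)²]^(−5/2)
r/z = 0.52/3.5 = 0.14857; [1+(r/z)²]^(−5/2) = 0.94688.
Δσ_z = 3×1560/(2π×3.5²) × 0.94688 = 60.804 × 0.94688 = 57.57 kPa

Δσ_z ≈ 57.6 kPa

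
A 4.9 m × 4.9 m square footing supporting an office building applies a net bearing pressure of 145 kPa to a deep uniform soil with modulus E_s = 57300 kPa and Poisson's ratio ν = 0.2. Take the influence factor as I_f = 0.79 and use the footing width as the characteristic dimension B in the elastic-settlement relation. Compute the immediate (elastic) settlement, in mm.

Immediate (elastic) settlement: S_e = q·B·(1−ν²)/E_s · I_f.
S_e = 145 × 4.9 × (1 − 0.2²) / 57300 × 0.79
    = 145 × 4.9 × 0.96 / 57300 × 0.79
    = 0.009404 m = 9.404 mm

S_e ≈ 9.4 mm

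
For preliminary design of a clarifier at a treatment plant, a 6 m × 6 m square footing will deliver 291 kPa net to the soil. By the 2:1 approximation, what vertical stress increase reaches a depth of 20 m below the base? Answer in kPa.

Δσ_z ≈ 15.5 kPa

By the 2:1 method the load spreads at 1 horizontal : 2 vertical, so at depth z the loaded area has grown by z in each plan dimension:
Δσ = qBL/((B+z)(L+z)) = 291×6×6/((6+20)(6+20)) = 15.497 kPa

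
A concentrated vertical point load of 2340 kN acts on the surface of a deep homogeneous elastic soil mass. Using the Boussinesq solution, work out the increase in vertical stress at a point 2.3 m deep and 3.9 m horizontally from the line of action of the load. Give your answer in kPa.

Boussinesq vertical stress below a point load on an elastic half-space:
Δσ_z = 3P/(2πz²) · [1 + (r/z)²]^(−5/2)
r/z = 3.9/2.3 = 1.6957; [1+(r/z)²]^(−5/2) = 0.033826.
Δσ_z = 3×2340/(2π×2.3²) × 0.033826 = 211.2 × 0.033826 = 7.144 kPa

Δσ_z ≈ 7.14 kPa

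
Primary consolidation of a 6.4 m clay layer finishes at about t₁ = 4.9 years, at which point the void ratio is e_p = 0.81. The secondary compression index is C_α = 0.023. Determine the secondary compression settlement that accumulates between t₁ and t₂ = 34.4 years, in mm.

S_s ≈ 68.8 mm

Secondary compression: S_s = C_α·H/(1+e_p)·log₁₀(t₂/t₁)
S_s = 0.023×6.4/(1+0.81)×log₁₀(34.4/4.9)
    = 0.08133 × 0.8464 = 0.06883 m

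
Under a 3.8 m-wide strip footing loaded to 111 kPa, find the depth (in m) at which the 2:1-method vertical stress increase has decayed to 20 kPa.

2:1 spreading — at depth z the loaded area has grown by z in each plan dimension:
qB/(B+z) = Δσ_z ⇒ z = qB/Δσ_z − B = 111×3.8/20 − 3.8 = 17.29 m

z ≈ 17.3 m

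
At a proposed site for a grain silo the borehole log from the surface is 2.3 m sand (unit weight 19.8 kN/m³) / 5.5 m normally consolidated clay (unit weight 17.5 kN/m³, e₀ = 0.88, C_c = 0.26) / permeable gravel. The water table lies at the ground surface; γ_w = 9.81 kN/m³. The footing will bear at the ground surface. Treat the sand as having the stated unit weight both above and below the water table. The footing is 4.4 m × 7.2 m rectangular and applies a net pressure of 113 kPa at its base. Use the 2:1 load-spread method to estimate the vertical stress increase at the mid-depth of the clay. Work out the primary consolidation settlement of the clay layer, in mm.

Mid-depth of clay below the ground surface: z = 2.3 + 5.5/2 = 5.05 m.
Total vertical stress at mid-clay: σ_v = 19.8×2.3 + 17.5×2.75 = 93.665 kPa.
Pore pressure: u = 9.81×(5.05 − 0) = 49.541 kPa.
Initial effective stress: σ'_0 = σ_v − u = 93.665 − 49.541 = 44.124 kPa.
Stress increase at mid-clay by the 2:1 spreading method:
Δσ = qBL/((B+z)(L+z)) = 113×4.4×7.2/((4.4+5.05)(7.2+5.05)) = 30.924 kPa
Final effective stress: σ'_f = σ'_0 + Δσ = 44.124 + 30.924 = 75.048 kPa.
Normally consolidated clay, so the full stress increment lies on the virgin compression line:
S_c = C_c·H/(1+e₀)·log₁₀(σ'_f/σ'_0) = 0.26×5.5/(1+0.88)×log₁₀(75.048/44.124)
    = 0.76064 × 0.23066 = 0.1754 m

S_c ≈ 175 mm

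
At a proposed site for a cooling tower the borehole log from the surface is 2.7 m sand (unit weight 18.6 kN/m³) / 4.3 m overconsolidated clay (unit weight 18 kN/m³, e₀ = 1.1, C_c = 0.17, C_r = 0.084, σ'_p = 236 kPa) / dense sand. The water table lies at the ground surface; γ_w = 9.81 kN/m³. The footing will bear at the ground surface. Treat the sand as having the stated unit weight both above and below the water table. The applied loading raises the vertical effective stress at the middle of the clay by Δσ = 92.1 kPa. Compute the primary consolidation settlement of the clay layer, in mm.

S_c ≈ 87.5 mm

Mid-depth of clay below the ground surface: z = 2.7 + 4.3/2 = 4.85 m.
Total vertical stress at mid-clay: σ_v = 18.6×2.7 + 18×2.15 = 88.92 kPa.
Pore pressure: u = 9.81×(4.85 − 0) = 47.578 kPa.
Initial effective stress: σ'_0 = σ_v − u = 88.92 − 47.578 = 41.342 kPa.
Final effective stress: σ'_f = 41.342 + 92.1 = 133.44 kPa.
σ'_f = 133.44 ≤ σ'_p = 236 kPa, so the clay remains overconsolidated and only the recompression index applies:
S_c = C_r·H/(1+e₀)·log₁₀(σ'_f/σ'_0) = 0.084×4.3/2.1×log₁₀(133.44/41.342)
    = 0.172 × 0.50889 = 0.08753 m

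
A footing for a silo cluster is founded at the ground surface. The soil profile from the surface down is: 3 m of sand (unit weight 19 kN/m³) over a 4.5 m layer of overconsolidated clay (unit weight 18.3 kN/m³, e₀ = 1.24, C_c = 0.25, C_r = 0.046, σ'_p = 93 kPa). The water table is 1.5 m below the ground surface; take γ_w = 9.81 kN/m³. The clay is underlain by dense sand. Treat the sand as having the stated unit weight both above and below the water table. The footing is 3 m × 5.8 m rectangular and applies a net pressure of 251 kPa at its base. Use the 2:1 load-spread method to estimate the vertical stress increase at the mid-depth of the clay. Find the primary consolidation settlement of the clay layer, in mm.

S_c ≈ 51.9 mm

Mid-depth of clay below the ground surface: z = 3 + 4.5/2 = 5.25 m.
Total vertical stress at mid-clay: σ_v = 19×3 + 18.3×2.25 = 98.175 kPa.
Pore pressure: u = 9.81×(5.25 − 1.5) = 36.788 kPa.
Initial effective stress: σ'_0 = σ_v − u = 98.175 − 36.788 = 61.387 kPa.
Stress increase at mid-clay by the 2:1 spreading method:
Δσ = qBL/((B+z)(L+z)) = 251×3×5.8/((3+5.25)(5.8+5.25)) = 47.908 kPa
Final effective stress: σ'_f = 61.387 + 47.908 = 109.3 kPa.
σ'_f = 109.3 > σ'_p = 93 kPa, so the stress path crosses the preconsolidation pressure — recompression up to σ'_p, then virgin compression beyond:
S_c = H/(1+e₀)·[C_r·log₁₀(σ'_p/σ'_0) + C_c·log₁₀(σ'_f/σ'_p)]
    = 4.5/2.24 × [0.046×log₁₀(93/61.387) + 0.25×log₁₀(109.3/93)]
    = 2.0089 × [0.0082987 + 0.017534] = 0.0519 m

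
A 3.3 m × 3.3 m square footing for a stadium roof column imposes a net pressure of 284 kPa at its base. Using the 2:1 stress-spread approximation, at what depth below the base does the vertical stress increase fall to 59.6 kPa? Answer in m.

z ≈ 3.9 m

2:1 spreading — at depth z the loaded area has grown by z in each plan dimension:
qB²/(B+z)² = Δσ_z ⇒ z = B(√(q/Δσ_z) − 1) = 3.3×(√(284/59.6) − 1) = 3.904 m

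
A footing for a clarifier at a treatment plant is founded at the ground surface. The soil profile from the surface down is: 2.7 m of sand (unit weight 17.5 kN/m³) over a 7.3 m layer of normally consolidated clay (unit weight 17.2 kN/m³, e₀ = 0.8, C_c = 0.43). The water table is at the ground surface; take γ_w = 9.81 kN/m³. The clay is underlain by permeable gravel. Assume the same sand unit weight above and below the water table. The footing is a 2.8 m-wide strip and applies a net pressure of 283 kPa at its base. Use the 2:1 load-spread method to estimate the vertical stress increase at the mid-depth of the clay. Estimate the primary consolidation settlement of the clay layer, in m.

S_c ≈ 0.784 m

Mid-depth of clay below the ground surface: z = 2.7 + 7.3/2 = 6.35 m.
Total vertical stress at mid-clay: σ_v = 17.5×2.7 + 17.2×3.65 = 110.03 kPa.
Pore pressure: u = 9.81×(6.35 − 0) = 62.294 kPa.
Initial effective stress: σ'_0 = σ_v − u = 110.03 − 62.294 = 47.736 kPa.
Stress increase at mid-clay by the 2:1 spreading method:
Δσ = qB/(B+z) = 283×2.8/(2.8+6.35) = 86.601 kPa
Final effective stress: σ'_f = σ'_0 + Δσ = 47.736 + 86.601 = 134.34 kPa.
Normally consolidated clay, so the full stress increment lies on the virgin compression line:
S_c = C_c·H/(1+e₀)·log₁₀(σ'_f/σ'_0) = 0.43×7.3/(1+0.8)×log₁₀(134.34/47.736)
    = 1.7439 × 0.44936 = 0.7836 m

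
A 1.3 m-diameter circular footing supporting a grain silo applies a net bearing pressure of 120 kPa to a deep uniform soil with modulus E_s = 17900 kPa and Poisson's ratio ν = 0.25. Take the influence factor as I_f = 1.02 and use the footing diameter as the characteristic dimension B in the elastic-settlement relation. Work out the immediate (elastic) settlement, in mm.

S_e ≈ 8.33 mm

Immediate (elastic) settlement: S_e = q·B·(1−ν²)/E_s · I_f.
S_e = 120 × 1.3 × (1 − 0.25²) / 17900 × 1.02
    = 120 × 1.3 × 0.9375 / 17900 × 1.02
    = 0.008334 m = 8.334 mm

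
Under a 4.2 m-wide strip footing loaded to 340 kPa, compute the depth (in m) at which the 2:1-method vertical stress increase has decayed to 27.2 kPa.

2:1 spreading — at depth z the loaded area has grown by z in each plan dimension:
qB/(B+z) = Δσ_z ⇒ z = qB/Δσ_z − B = 340×4.2/27.2 − 4.2 = 48.3 m

z ≈ 48.3 m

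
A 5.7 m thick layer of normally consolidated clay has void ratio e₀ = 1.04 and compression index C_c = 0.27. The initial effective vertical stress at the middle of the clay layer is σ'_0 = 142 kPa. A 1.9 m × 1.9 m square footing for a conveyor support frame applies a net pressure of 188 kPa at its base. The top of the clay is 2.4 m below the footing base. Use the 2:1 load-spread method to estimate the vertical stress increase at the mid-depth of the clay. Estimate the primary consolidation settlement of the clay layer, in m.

Mid-depth of clay below the footing base: z = 2.4 + 5.7/2 = 5.25 m.
Stress increase at mid-clay by the 2:1 spreading method:
Δσ = qBL/((B+z)(L+z)) = 188×1.9×1.9/((1.9+5.25)(1.9+5.25)) = 13.276 kPa
Final effective stress: σ'_f = σ'_0 + Δσ = 142 + 13.276 = 155.28 kPa.
Normally consolidated clay, so the full stress increment lies on the virgin compression line:
S_c = C_c·H/(1+e₀)·log₁₀(σ'_f/σ'_0) = 0.27×5.7/(1+1.04)×log₁₀(155.28/142)
    = 0.75441 × 0.038827 = 0.02929 m

S_c ≈ 0.0293 m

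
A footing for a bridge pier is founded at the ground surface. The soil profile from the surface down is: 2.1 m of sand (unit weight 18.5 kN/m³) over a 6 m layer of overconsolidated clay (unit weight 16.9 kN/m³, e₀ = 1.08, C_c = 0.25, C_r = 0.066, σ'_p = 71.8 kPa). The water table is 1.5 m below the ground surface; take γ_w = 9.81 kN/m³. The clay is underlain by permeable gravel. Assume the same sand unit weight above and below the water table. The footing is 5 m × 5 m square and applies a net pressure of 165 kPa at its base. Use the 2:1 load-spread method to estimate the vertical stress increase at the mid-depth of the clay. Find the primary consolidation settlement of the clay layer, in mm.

S_c ≈ 110 mm

Mid-depth of clay below the ground surface: z = 2.1 + 6/2 = 5.1 m.
Total vertical stress at mid-clay: σ_v = 18.5×2.1 + 16.9×3 = 89.55 kPa.
Pore pressure: u = 9.81×(5.1 − 1.5) = 35.316 kPa.
Initial effective stress: σ'_0 = σ_v − u = 89.55 − 35.316 = 54.234 kPa.
Stress increase at mid-clay by the 2:1 spreading method:
Δσ = qBL/((B+z)(L+z)) = 165×5×5/((5+5.1)(5+5.1)) = 40.437 kPa
Final effective stress: σ'_f = 54.234 + 40.437 = 94.671 kPa.
σ'_f = 94.671 > σ'_p = 71.8 kPa, so the stress path crosses the preconsolidation pressure — recompression up to σ'_p, then virgin compression beyond:
S_c = H/(1+e₀)·[C_r·log₁₀(σ'_p/σ'_0) + C_c·log₁₀(σ'_f/σ'_p)]
    = 6/2.08 × [0.066×log₁₀(71.8/54.234) + 0.25×log₁₀(94.671/71.8)]
    = 2.8846 × [0.0080423 + 0.030023] = 0.1098 m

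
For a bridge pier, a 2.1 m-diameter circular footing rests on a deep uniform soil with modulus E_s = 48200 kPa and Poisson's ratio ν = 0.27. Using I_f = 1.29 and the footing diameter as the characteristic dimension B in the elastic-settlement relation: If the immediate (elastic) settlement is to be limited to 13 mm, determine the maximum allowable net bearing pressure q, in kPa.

S_e = q·B·(1−ν²)/E_s · I_f  ⇒  q = S_e·E_s / (B·(1−ν²)·I_f).
q = 0.013 × 48200 / (2.1 × 0.9271 × 1.29) = 249.5 kPa

q ≈ 249 kPa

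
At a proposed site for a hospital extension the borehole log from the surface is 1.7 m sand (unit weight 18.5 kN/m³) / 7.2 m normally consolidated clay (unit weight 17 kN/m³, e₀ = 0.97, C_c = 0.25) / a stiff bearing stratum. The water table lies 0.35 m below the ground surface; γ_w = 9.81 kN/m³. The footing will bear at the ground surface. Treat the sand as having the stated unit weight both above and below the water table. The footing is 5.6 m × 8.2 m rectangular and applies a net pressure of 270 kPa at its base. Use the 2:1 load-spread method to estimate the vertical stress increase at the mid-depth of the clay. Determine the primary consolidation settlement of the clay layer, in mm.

Mid-depth of clay below the ground surface: z = 1.7 + 7.2/2 = 5.3 m.
Total vertical stress at mid-clay: σ_v = 18.5×1.7 + 17×3.6 = 92.65 kPa.
Pore pressure: u = 9.81×(5.3 − 0.35) = 48.56 kPa.
Initial effective stress: σ'_0 = σ_v − u = 92.65 − 48.56 = 44.09 kPa.
Stress increase at mid-clay by the 2:1 spreading method:
Δσ = qBL/((B+z)(L+z)) = 270×5.6×8.2/((5.6+5.3)(8.2+5.3)) = 84.257 kPa
Final effective stress: σ'_f = σ'_0 + Δσ = 44.09 + 84.257 = 128.35 kPa.
Normally consolidated clay, so the full stress increment lies on the virgin compression line:
S_c = C_c·H/(1+e₀)·log₁₀(σ'_f/σ'_0) = 0.25×7.2/(1+0.97)×log₁₀(128.35/44.09)
    = 0.91371 × 0.46406 = 0.424 m

S_c ≈ 424 mm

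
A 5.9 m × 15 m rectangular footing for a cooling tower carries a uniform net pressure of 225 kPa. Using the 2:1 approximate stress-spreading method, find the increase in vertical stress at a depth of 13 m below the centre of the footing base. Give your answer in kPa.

By the 2:1 method the load spreads at 1 horizontal : 2 vertical, so at depth z the loaded area has grown by z in each plan dimension:
Δσ = qBL/((B+z)(L+z)) = 225×5.9×15/((5.9+13)(15+13)) = 37.628 kPa

Δσ_z ≈ 37.6 kPa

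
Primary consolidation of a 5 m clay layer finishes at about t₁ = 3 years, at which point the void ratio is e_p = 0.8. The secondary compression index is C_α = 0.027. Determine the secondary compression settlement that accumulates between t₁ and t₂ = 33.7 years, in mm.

Secondary compression: S_s = C_α·H/(1+e_p)·log₁₀(t₂/t₁)
S_s = 0.027×5/(1+0.8)×log₁₀(33.7/3)
    = 0.075 × 1.051 = 0.07879 m

S_s ≈ 78.8 mm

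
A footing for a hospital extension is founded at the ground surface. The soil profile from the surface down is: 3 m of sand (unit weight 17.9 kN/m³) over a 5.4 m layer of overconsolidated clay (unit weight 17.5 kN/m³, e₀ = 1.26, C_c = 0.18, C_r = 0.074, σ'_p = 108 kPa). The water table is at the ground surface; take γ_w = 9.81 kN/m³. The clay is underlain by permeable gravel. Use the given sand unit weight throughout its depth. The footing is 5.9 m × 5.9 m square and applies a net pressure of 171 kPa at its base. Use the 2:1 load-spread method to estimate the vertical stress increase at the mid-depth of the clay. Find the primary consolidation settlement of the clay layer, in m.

S_c ≈ 0.0525 m

Mid-depth of clay below the ground surface: z = 3 + 5.4/2 = 5.7 m.
Total vertical stress at mid-clay: σ_v = 17.9×3 + 17.5×2.7 = 100.95 kPa.
Pore pressure: u = 9.81×(5.7 − 0) = 55.917 kPa.
Initial effective stress: σ'_0 = σ_v − u = 100.95 − 55.917 = 45.033 kPa.
Stress increase at mid-clay by the 2:1 spreading method:
Δσ = qBL/((B+z)(L+z)) = 171×5.9×5.9/((5.9+5.7)(5.9+5.7)) = 44.237 kPa
Final effective stress: σ'_f = 45.033 + 44.237 = 89.27 kPa.
σ'_f = 89.27 ≤ σ'_p = 108 kPa, so the clay remains overconsolidated and only the recompression index applies:
S_c = C_r·H/(1+e₀)·log₁₀(σ'_f/σ'_0) = 0.074×5.4/2.26×log₁₀(89.27/45.033)
    = 0.17682 × 0.29717 = 0.05254 m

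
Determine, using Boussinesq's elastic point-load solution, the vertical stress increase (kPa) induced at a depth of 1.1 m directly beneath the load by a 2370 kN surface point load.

Δσ_z ≈ 935 kPa

Boussinesq vertical stress below a point load on an elastic half-space:
Δσ_z = 3P/(2πz²) · [1 + (r/z)²]^(−5/2)
r/z = 0/1.1 = 0; [1+(r/z)²]^(−5/2) = 1.
Δσ_z = 3×2370/(2π×1.1²) × 1 = 935.2 × 1 = 935.2 kPa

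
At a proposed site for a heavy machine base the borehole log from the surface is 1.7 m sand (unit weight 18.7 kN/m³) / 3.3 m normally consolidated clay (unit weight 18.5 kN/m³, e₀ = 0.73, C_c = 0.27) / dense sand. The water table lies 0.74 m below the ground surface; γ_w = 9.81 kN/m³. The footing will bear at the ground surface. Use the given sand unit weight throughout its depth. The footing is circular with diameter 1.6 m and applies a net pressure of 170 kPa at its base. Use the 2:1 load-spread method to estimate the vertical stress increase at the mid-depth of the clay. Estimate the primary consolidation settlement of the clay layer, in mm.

S_c ≈ 88.3 mm

Mid-depth of clay below the ground surface: z = 1.7 + 3.3/2 = 3.35 m.
Total vertical stress at mid-clay: σ_v = 18.7×1.7 + 18.5×1.65 = 62.315 kPa.
Pore pressure: u = 9.81×(3.35 − 0.74) = 25.604 kPa.
Initial effective stress: σ'_0 = σ_v − u = 62.315 − 25.604 = 36.711 kPa.
Stress increase at mid-clay by the 2:1 spreading method:
Δσ ≈ qD²/(D+z)² = 170×1.6²/(1.6+3.35)² = 17.761 kPa
Final effective stress: σ'_f = σ'_0 + Δσ = 36.711 + 17.761 = 54.472 kPa.
Normally consolidated clay, so the full stress increment lies on the virgin compression line:
S_c = C_c·H/(1+e₀)·log₁₀(σ'_f/σ'_0) = 0.27×3.3/(1+0.73)×log₁₀(54.472/36.711)
    = 0.51503 × 0.17138 = 0.08827 m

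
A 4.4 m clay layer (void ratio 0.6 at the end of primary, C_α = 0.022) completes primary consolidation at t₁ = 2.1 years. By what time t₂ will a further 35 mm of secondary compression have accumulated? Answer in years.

t₂ ≈ 7.96 years

S_s = C_α·H/(1+e_p)·log₁₀(t₂/t₁) ⇒ log₁₀(t₂/t₁) = S_s·(1+e_p)/(C_α·H).
log₁₀(t₂/t₁) = 0.035 × (1+0.6) / (0.022×4.4) = 0.5785
t₂ = t₁ × 10^0.5785 = 2.1 × 3.789 = 7.957 years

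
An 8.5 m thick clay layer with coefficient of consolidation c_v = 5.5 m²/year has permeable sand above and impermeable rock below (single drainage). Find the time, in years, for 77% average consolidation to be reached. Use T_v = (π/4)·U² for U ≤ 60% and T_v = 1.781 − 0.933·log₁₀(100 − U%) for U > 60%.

t ≈ 6.71 years

Drainage path length: H_d = H = 8.5 m (single drainage).
U > 60%: T_v = 1.781 − 0.933·log₁₀(100 − 77) = 0.51051.
t = T_v·H_d²/c_v = 0.51051×8.5²/5.5 = 6.706 years.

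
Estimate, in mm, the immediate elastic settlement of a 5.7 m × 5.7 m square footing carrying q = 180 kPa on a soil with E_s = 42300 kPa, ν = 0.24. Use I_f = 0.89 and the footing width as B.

S_e ≈ 20.3 mm

Immediate (elastic) settlement: S_e = q·B·(1−ν²)/E_s · I_f.
S_e = 180 × 5.7 × (1 − 0.24²) / 42300 × 0.89
    = 180 × 5.7 × 0.9424 / 42300 × 0.89
    = 0.02034 m = 20.34 mm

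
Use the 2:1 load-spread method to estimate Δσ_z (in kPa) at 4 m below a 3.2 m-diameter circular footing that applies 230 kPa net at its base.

By the 2:1 method the load spreads at 1 horizontal : 2 vertical, so at depth z the loaded area has grown by z in each plan dimension:
Δσ ≈ qD²/(D+z)² = 230×3.2²/(3.2+4)² = 45.432 kPa

Δσ_z ≈ 45.4 kPa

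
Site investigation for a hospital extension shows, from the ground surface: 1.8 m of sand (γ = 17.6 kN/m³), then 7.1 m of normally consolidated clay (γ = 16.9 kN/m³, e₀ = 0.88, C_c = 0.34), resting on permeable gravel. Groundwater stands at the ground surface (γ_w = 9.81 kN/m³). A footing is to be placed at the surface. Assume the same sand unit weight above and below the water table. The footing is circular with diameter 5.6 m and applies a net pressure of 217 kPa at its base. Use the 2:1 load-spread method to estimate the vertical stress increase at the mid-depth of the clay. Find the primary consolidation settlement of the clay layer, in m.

S_c ≈ 0.499 m

Mid-depth of clay below the ground surface: z = 1.8 + 7.1/2 = 5.35 m.
Total vertical stress at mid-clay: σ_v = 17.6×1.8 + 16.9×3.55 = 91.675 kPa.
Pore pressure: u = 9.81×(5.35 − 0) = 52.483 kPa.
Initial effective stress: σ'_0 = σ_v − u = 91.675 − 52.483 = 39.192 kPa.
Stress increase at mid-clay by the 2:1 spreading method:
Δσ ≈ qD²/(D+z)² = 217×5.6²/(5.6+5.35)² = 56.755 kPa
Final effective stress: σ'_f = σ'_0 + Δσ = 39.192 + 56.755 = 95.947 kPa.
Normally consolidated clay, so the full stress increment lies on the virgin compression line:
S_c = C_c·H/(1+e₀)·log₁₀(σ'_f/σ'_0) = 0.34×7.1/(1+0.88)×log₁₀(95.947/39.192)
    = 1.284 × 0.38883 = 0.4993 m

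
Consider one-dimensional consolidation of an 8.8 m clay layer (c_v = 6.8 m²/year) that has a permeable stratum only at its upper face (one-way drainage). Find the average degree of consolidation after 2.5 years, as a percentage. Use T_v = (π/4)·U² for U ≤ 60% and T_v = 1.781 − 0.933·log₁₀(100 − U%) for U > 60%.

Drainage path length: H_d = H = 8.8 m (single drainage).
T_v = c_v·t/H_d² = 6.8×2.5/8.8² = 0.21952.
T_v = 0.21952 corresponds to the U ≤ 60% branch:
U = √(4T_v/π) = 0.5287

U ≈ 52.9 %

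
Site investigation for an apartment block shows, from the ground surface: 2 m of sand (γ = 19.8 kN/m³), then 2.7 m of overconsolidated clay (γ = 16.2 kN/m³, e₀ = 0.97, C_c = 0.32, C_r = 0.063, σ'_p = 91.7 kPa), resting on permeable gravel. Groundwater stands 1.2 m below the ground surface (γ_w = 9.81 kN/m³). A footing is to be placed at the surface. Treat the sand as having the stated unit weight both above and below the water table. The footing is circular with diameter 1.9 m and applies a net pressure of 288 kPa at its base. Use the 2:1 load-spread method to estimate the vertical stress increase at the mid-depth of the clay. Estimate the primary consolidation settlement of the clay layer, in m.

Mid-depth of clay below the ground surface: z = 2 + 2.7/2 = 3.35 m.
Total vertical stress at mid-clay: σ_v = 19.8×2 + 16.2×1.35 = 61.47 kPa.
Pore pressure: u = 9.81×(3.35 − 1.2) = 21.091 kPa.
Initial effective stress: σ'_0 = σ_v − u = 61.47 − 21.091 = 40.379 kPa.
Stress increase at mid-clay by the 2:1 spreading method:
Δσ ≈ qD²/(D+z)² = 288×1.9²/(1.9+3.35)² = 37.721 kPa
Final effective stress: σ'_f = 40.379 + 37.721 = 78.1 kPa.
σ'_f = 78.1 ≤ σ'_p = 91.7 kPa, so the clay remains overconsolidated and only the recompression index applies:
S_c = C_r·H/(1+e₀)·log₁₀(σ'_f/σ'_0) = 0.063×2.7/1.97×log₁₀(78.1/40.379)
    = 0.086348 × 0.2865 = 0.02474 m

S_c ≈ 0.0247 m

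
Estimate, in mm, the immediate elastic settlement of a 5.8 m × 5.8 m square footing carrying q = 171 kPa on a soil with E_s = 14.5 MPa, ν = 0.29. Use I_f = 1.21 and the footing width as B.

S_e ≈ 75.8 mm

Immediate (elastic) settlement: S_e = q·B·(1−ν²)/E_s · I_f.
E_s = 14.5 MPa = 14500 kPa.
S_e = 171 × 5.8 × (1 − 0.29²) / 14500 × 1.21
    = 171 × 5.8 × 0.9159 / 14500 × 1.21
    = 0.0758 m = 75.8 mm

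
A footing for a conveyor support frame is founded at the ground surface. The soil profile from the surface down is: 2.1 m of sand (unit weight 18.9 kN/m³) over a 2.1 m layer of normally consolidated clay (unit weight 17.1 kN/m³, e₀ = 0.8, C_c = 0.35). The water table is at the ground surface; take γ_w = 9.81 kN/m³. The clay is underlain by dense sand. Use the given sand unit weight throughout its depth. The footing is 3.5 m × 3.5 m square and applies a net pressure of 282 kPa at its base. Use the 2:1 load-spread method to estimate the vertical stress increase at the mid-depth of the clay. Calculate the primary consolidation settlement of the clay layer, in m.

Mid-depth of clay below the ground surface: z = 2.1 + 2.1/2 = 3.15 m.
Total vertical stress at mid-clay: σ_v = 18.9×2.1 + 17.1×1.05 = 57.645 kPa.
Pore pressure: u = 9.81×(3.15 − 0) = 30.902 kPa.
Initial effective stress: σ'_0 = σ_v − u = 57.645 − 30.902 = 26.743 kPa.
Stress increase at mid-clay by the 2:1 spreading method:
Δσ = qBL/((B+z)(L+z)) = 282×3.5×3.5/((3.5+3.15)(3.5+3.15)) = 78.116 kPa
Final effective stress: σ'_f = σ'_0 + Δσ = 26.743 + 78.116 = 104.86 kPa.
Normally consolidated clay, so the full stress increment lies on the virgin compression line:
S_c = C_c·H/(1+e₀)·log₁₀(σ'_f/σ'_0) = 0.35×2.1/(1+0.8)×log₁₀(104.86/26.743)
    = 0.40833 × 0.5934 = 0.2423 m

S_c ≈ 0.242 m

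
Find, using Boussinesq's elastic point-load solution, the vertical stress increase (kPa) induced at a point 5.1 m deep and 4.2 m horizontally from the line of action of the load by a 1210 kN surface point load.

Boussinesq vertical stress below a point load on an elastic half-space:
Δσ_z = 3P/(2πz²) · [1 + (r/z)²]^(−5/2)
r/z = 4.2/5.1 = 0.82353; [1+(r/z)²]^(−5/2) = 0.27409.
Δσ_z = 3×1210/(2π×5.1²) × 0.27409 = 22.212 × 0.27409 = 6.088 kPa

Δσ_z ≈ 6.09 kPa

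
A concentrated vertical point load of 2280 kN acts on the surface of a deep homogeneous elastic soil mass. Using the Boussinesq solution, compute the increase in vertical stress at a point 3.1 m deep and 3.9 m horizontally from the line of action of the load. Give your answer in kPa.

Boussinesq vertical stress below a point load on an elastic half-space:
Δσ_z = 3P/(2πz²) · [1 + (r/z)²]^(−5/2)
r/z = 3.9/3.1 = 1.2581; [1+(r/z)²]^(−5/2) = 0.093283.
Δσ_z = 3×2280/(2π×3.1²) × 0.093283 = 113.28 × 0.093283 = 10.57 kPa

Δσ_z ≈ 10.6 kPa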